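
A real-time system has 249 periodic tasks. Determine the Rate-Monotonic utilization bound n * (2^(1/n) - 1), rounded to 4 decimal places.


Compute 2^(1/249) = 1.0027876018
Subtract 1: 1.0027876018 - 1 = 0.0027876018
Multiply by n: 249 * 0.0027876018 = 0.6941128482
Round to 4 dp: 0.6941

0.6941


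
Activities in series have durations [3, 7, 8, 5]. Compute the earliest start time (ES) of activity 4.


Activity 4 starts after activities 1 through 3 complete.
Predecessor durations: [3, 7, 8]
ES = 3 + 7 + 8 = 18

18


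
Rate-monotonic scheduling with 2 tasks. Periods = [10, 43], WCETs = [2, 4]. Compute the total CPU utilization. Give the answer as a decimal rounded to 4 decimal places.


Compute individual utilizations (exact fractions):
  Task 1: C/T = 2/10 = 1/5 (approx. 0.2)
  Task 2: C/T = 4/43 (approx. 0.093)
Total utilization U = 1/5 + 4/43 = 63/215
Rounded to 4 decimal places: U = 0.2930
RM (Liu & Layland) bound for 2 tasks = 0.828427; compare with U = 63/215 (approx. 0.293023)
U <= bound, so schedulable by RM sufficient condition.

0.2930


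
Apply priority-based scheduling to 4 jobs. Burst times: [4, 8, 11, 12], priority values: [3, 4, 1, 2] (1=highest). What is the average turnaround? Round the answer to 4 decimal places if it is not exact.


Sort by priority (ascending = highest first):
Order: [(1, 11), (2, 12), (3, 4), (4, 8)]
Completion times:
  Priority 1, burst=11, C=11
  Priority 2, burst=12, C=23
  Priority 3, burst=4, C=27
  Priority 4, burst=8, C=35
Average turnaround = 96/4 = 24.0

24.0


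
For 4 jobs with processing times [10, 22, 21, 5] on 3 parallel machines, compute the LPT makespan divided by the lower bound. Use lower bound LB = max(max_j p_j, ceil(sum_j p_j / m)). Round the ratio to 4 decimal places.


LPT order: [22, 21, 10, 5]
Machine loads after assignment: [22, 21, 15]
LPT makespan = 22
Lower bound = max(max_job, ceil(total/3)) = max(22, 20) = 22
Ratio = 22 / 22 = 1.0

1.0


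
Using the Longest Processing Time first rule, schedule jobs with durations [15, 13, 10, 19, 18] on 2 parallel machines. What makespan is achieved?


Sort jobs in decreasing order (LPT): [19, 18, 15, 13, 10]
Assign each job to the least loaded machine:
  Machine 1: jobs [19, 13, 10], load = 42
  Machine 2: jobs [18, 15], load = 33
Makespan = max load = 42

42


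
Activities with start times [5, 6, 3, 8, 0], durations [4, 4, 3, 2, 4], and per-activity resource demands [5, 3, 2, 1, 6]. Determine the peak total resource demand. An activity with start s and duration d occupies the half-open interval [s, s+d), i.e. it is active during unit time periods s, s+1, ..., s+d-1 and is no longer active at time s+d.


Each activity i is active on [start_i, start_i + duration_i).
Compute total resource usage per time slot:
  t=0: active resources = [6], total = 6
  t=1: active resources = [6], total = 6
  t=2: active resources = [6], total = 6
  t=3: active resources = [2, 6], total = 8
  t=4: active resources = [2], total = 2
  t=5: active resources = [5, 2], total = 7
  t=6: active resources = [5, 3], total = 8
  t=7: active resources = [5, 3], total = 8
  t=8: active resources = [5, 3, 1], total = 9
  t=9: active resources = [3, 1], total = 4
Peak resource demand = 9

9


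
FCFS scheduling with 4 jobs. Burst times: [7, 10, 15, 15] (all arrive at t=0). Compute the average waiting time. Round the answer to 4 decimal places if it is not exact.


FCFS order (as given): [7, 10, 15, 15]
Waiting times:
  Job 1: wait = 0
  Job 2: wait = 7
  Job 3: wait = 17
  Job 4: wait = 32
Sum of waiting times = 56
Average waiting time = 56/4 = 14.0

14.0


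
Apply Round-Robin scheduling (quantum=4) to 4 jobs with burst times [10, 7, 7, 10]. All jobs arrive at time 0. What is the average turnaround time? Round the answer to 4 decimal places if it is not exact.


Time quantum = 4
Execution trace:
  J1 runs 4 units, time = 4
  J2 runs 4 units, time = 8
  J3 runs 4 units, time = 12
  J4 runs 4 units, time = 16
  J1 runs 4 units, time = 20
  J2 runs 3 units, time = 23
  J3 runs 3 units, time = 26
  J4 runs 4 units, time = 30
  J1 runs 2 units, time = 32
  J4 runs 2 units, time = 34
Finish times: [32, 23, 26, 34]
Average turnaround = 115/4 = 28.75

28.75


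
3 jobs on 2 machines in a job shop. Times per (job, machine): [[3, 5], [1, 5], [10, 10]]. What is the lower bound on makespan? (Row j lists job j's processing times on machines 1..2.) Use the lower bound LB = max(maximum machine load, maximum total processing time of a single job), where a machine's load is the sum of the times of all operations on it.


Machine loads:
  Machine 1: 3 + 1 + 10 = 14
  Machine 2: 5 + 5 + 10 = 20
Max machine load = 20
Job totals:
  Job 1: 8
  Job 2: 6
  Job 3: 20
Max job total = 20
Lower bound = max(20, 20) = 20

20


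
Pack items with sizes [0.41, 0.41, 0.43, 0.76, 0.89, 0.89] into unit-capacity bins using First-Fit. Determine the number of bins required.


Place items sequentially using First-Fit:
  Item 0.41 -> new Bin 1
  Item 0.41 -> Bin 1 (now 0.82)
  Item 0.43 -> new Bin 2
  Item 0.76 -> new Bin 3
  Item 0.89 -> new Bin 4
  Item 0.89 -> new Bin 5
Total bins used = 5

5


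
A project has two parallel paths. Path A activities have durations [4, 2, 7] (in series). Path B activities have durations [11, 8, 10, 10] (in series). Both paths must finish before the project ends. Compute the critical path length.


Path A total = 4 + 2 + 7 = 13
Path B total = 11 + 8 + 10 + 10 = 39
Critical path = longest path = max(13, 39) = 39

39


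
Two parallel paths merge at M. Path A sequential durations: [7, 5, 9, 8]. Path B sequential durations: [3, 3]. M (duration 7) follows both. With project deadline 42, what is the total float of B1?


Forward pass: ES(B1) = sum of predecessors on chain B = 0
EF = ES + duration = 0 + 3 = 3
Backward pass: LF(M) = deadline = 42; LS(M) = 42 - 7 = 35
LF(B1) = LS(M) - sum(successors on chain B) = 35 - 3 = 32
LS = LF - duration = 32 - 3 = 29
Total float = LS - ES = 29 - 0 = 29

29


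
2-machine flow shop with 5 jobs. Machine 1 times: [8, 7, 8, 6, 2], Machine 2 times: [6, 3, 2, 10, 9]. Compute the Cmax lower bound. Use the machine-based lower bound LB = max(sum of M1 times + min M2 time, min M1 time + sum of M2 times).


LB1 = sum(M1 times) + min(M2 times) = 31 + 2 = 33
LB2 = min(M1 times) + sum(M2 times) = 2 + 30 = 32
Lower bound = max(LB1, LB2) = max(33, 32) = 33

33


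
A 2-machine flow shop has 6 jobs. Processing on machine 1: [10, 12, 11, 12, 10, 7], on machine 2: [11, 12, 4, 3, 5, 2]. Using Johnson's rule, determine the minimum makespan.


Apply Johnson's rule:
  Group 1 (a <= b): [(1, 10, 11), (2, 12, 12)]
  Group 2 (a > b): [(5, 10, 5), (3, 11, 4), (4, 12, 3), (6, 7, 2)]
Optimal job order: [1, 2, 5, 3, 4, 6]
Schedule:
  Job 1: M1 done at 10, M2 done at 21
  Job 2: M1 done at 22, M2 done at 34
  Job 5: M1 done at 32, M2 done at 39
  Job 3: M1 done at 43, M2 done at 47
  Job 4: M1 done at 55, M2 done at 58
  Job 6: M1 done at 62, M2 done at 64
Makespan = 64

64


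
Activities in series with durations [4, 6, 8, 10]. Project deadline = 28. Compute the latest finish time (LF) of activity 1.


LF(activity 1) = deadline - sum of successor durations
Successors: activities 2 through 4 with durations [6, 8, 10]
Sum of successor durations = 24
LF = 28 - 24 = 4

4


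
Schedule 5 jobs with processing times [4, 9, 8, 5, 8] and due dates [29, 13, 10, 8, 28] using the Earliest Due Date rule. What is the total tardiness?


Sort by due date (EDD order): [(5, 8), (8, 10), (9, 13), (8, 28), (4, 29)]
Compute completion times and tardiness:
  Job 1: p=5, d=8, C=5, tardiness=max(0,5-8)=0
  Job 2: p=8, d=10, C=13, tardiness=max(0,13-10)=3
  Job 3: p=9, d=13, C=22, tardiness=max(0,22-13)=9
  Job 4: p=8, d=28, C=30, tardiness=max(0,30-28)=2
  Job 5: p=4, d=29, C=34, tardiness=max(0,34-29)=5
Total tardiness = 19

19


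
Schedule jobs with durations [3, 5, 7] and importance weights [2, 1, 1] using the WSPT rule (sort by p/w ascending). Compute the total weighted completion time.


Compute p/w ratios and sort ascending (WSPT): [(3, 2), (5, 1), (7, 1)]
Compute weighted completion times:
  Job (p=3,w=2): C=3, w*C=2*3=6
  Job (p=5,w=1): C=8, w*C=1*8=8
  Job (p=7,w=1): C=15, w*C=1*15=15
Total weighted completion time = 29

29


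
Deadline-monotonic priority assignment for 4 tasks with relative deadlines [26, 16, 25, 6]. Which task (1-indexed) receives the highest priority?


Sort tasks by relative deadline (ascending):
  Task 4: deadline = 6
  Task 2: deadline = 16
  Task 3: deadline = 25
  Task 1: deadline = 26
Priority order (highest first): [4, 2, 3, 1]
Highest priority task = 4

4


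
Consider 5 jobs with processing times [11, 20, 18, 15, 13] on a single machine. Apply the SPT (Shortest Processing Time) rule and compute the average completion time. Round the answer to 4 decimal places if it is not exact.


Sort jobs by processing time (SPT order): [11, 13, 15, 18, 20]
Compute completion times sequentially:
  Job 1: processing = 11, completes at 11
  Job 2: processing = 13, completes at 24
  Job 3: processing = 15, completes at 39
  Job 4: processing = 18, completes at 57
  Job 5: processing = 20, completes at 77
Sum of completion times = 208
Average completion time = 208/5 = 41.6

41.6


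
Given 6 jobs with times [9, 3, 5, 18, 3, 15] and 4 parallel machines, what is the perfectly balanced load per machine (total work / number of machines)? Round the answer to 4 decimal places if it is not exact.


Total processing time = 9 + 3 + 5 + 18 + 3 + 15 = 53
Number of machines = 4
Ideal balanced load = 53 / 4 = 13.25

13.25


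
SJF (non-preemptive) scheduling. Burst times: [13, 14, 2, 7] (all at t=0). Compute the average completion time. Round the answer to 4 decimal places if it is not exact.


SJF order (ascending): [2, 7, 13, 14]
Completion times:
  Job 1: burst=2, C=2
  Job 2: burst=7, C=9
  Job 3: burst=13, C=22
  Job 4: burst=14, C=36
Average completion = 69/4 = 17.25

17.25


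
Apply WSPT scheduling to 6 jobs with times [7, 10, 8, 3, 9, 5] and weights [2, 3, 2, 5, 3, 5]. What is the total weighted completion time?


Compute p/w ratios and sort ascending (WSPT): [(3, 5), (5, 5), (9, 3), (10, 3), (7, 2), (8, 2)]
Compute weighted completion times:
  Job (p=3,w=5): C=3, w*C=5*3=15
  Job (p=5,w=5): C=8, w*C=5*8=40
  Job (p=9,w=3): C=17, w*C=3*17=51
  Job (p=10,w=3): C=27, w*C=3*27=81
  Job (p=7,w=2): C=34, w*C=2*34=68
  Job (p=8,w=2): C=42, w*C=2*42=84
Total weighted completion time = 339

339


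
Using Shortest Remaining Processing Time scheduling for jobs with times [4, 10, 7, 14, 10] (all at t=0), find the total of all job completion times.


Since all jobs arrive at t=0, SRPT equals SPT ordering.
SPT order: [4, 7, 10, 10, 14]
Completion times:
  Job 1: p=4, C=4
  Job 2: p=7, C=11
  Job 3: p=10, C=21
  Job 4: p=10, C=31
  Job 5: p=14, C=45
Total completion time = 4 + 11 + 21 + 31 + 45 = 112

112


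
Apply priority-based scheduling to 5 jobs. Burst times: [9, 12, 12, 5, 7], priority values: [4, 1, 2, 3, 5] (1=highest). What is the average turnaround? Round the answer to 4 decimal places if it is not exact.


Sort by priority (ascending = highest first):
Order: [(1, 12), (2, 12), (3, 5), (4, 9), (5, 7)]
Completion times:
  Priority 1, burst=12, C=12
  Priority 2, burst=12, C=24
  Priority 3, burst=5, C=29
  Priority 4, burst=9, C=38
  Priority 5, burst=7, C=45
Average turnaround = 148/5 = 29.6

29.6


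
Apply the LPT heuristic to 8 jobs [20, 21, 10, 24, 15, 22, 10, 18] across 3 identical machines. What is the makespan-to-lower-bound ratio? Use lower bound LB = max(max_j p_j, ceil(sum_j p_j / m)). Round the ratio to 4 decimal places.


LPT order: [24, 22, 21, 20, 18, 15, 10, 10]
Machine loads after assignment: [49, 50, 41]
LPT makespan = 50
Lower bound = max(max_job, ceil(total/3)) = max(24, 47) = 47
Ratio = 50 / 47 = 1.0638

1.0638


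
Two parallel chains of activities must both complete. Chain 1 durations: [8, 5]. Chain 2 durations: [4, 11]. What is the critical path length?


Path A total = 8 + 5 = 13
Path B total = 4 + 11 = 15
Critical path = longest path = max(13, 15) = 15

15


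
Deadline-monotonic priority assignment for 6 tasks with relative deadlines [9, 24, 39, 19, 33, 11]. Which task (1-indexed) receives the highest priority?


Sort tasks by relative deadline (ascending):
  Task 1: deadline = 9
  Task 6: deadline = 11
  Task 4: deadline = 19
  Task 2: deadline = 24
  Task 5: deadline = 33
  Task 3: deadline = 39
Priority order (highest first): [1, 6, 4, 2, 5, 3]
Highest priority task = 1

1


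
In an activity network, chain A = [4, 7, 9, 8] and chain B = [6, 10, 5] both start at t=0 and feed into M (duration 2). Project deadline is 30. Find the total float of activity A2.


Forward pass: ES(A2) = sum of predecessors on chain A = 4
EF = ES + duration = 4 + 7 = 11
Backward pass: LF(M) = deadline = 30; LS(M) = 30 - 2 = 28
LF(A2) = LS(M) - sum(successors on chain A) = 28 - 17 = 11
LS = LF - duration = 11 - 7 = 4
Total float = LS - ES = 4 - 4 = 0

0


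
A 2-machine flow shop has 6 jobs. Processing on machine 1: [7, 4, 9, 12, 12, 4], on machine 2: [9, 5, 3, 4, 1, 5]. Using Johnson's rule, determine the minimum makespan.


Apply Johnson's rule:
  Group 1 (a <= b): [(2, 4, 5), (6, 4, 5), (1, 7, 9)]
  Group 2 (a > b): [(4, 12, 4), (3, 9, 3), (5, 12, 1)]
Optimal job order: [2, 6, 1, 4, 3, 5]
Schedule:
  Job 2: M1 done at 4, M2 done at 9
  Job 6: M1 done at 8, M2 done at 14
  Job 1: M1 done at 15, M2 done at 24
  Job 4: M1 done at 27, M2 done at 31
  Job 3: M1 done at 36, M2 done at 39
  Job 5: M1 done at 48, M2 done at 49
Makespan = 49

49


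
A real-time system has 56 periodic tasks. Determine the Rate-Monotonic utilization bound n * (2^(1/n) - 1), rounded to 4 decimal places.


Compute 2^(1/56) = 1.0124545481
Subtract 1: 1.0124545481 - 1 = 0.0124545481
Multiply by n: 56 * 0.0124545481 = 0.6974546936
Round to 4 dp: 0.6975

0.6975


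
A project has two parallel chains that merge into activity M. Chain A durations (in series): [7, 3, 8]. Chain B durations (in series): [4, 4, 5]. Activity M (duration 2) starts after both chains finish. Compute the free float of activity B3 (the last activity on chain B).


ES(B3) = sum of predecessors on chain B = 8
EF(B3) = ES + duration = 8 + 5 = 13
Successor of B3 is M. ES(M) = max(sum(A), sum(B)) = max(18, 13) = 18
Free float = ES(successor) - EF(current) = 18 - 13 = 5

5


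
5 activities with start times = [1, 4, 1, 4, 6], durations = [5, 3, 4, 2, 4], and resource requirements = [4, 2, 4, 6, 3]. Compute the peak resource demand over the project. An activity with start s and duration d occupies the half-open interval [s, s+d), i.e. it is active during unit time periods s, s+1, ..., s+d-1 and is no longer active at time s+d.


Each activity i is active on [start_i, start_i + duration_i).
Compute total resource usage per time slot:
  t=0: active resources = [], total = 0
  t=1: active resources = [4, 4], total = 8
  t=2: active resources = [4, 4], total = 8
  t=3: active resources = [4, 4], total = 8
  t=4: active resources = [4, 2, 4, 6], total = 16
  t=5: active resources = [4, 2, 6], total = 12
  t=6: active resources = [2, 3], total = 5
  t=7: active resources = [3], total = 3
  t=8: active resources = [3], total = 3
  t=9: active resources = [3], total = 3
Peak resource demand = 16

16


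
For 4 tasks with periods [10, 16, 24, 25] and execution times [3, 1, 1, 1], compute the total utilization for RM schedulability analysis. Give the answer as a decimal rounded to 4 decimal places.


Compute individual utilizations (exact fractions):
  Task 1: C/T = 3/10 (approx. 0.3)
  Task 2: C/T = 1/16 (approx. 0.0625)
  Task 3: C/T = 1/24 (approx. 0.0417)
  Task 4: C/T = 1/25 (approx. 0.04)
Total utilization U = 3/10 + 1/16 + 1/24 + 1/25 = 533/1200
Rounded to 4 decimal places: U = 0.4442
RM (Liu & Layland) bound for 4 tasks = 0.756828; compare with U = 533/1200 (approx. 0.444167)
U <= bound, so schedulable by RM sufficient condition.

0.4442


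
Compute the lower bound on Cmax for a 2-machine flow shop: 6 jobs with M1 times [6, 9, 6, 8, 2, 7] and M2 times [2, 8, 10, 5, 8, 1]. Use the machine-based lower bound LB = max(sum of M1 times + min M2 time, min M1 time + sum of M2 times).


LB1 = sum(M1 times) + min(M2 times) = 38 + 1 = 39
LB2 = min(M1 times) + sum(M2 times) = 2 + 34 = 36
Lower bound = max(LB1, LB2) = max(39, 36) = 39

39


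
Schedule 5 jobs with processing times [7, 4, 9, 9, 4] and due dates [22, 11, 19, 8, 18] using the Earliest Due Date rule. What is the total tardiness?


Sort by due date (EDD order): [(9, 8), (4, 11), (4, 18), (9, 19), (7, 22)]
Compute completion times and tardiness:
  Job 1: p=9, d=8, C=9, tardiness=max(0,9-8)=1
  Job 2: p=4, d=11, C=13, tardiness=max(0,13-11)=2
  Job 3: p=4, d=18, C=17, tardiness=max(0,17-18)=0
  Job 4: p=9, d=19, C=26, tardiness=max(0,26-19)=7
  Job 5: p=7, d=22, C=33, tardiness=max(0,33-22)=11
Total tardiness = 21

21


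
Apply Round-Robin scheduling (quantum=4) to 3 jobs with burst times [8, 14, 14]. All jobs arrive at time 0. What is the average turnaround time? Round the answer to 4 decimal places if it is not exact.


Time quantum = 4
Execution trace:
  J1 runs 4 units, time = 4
  J2 runs 4 units, time = 8
  J3 runs 4 units, time = 12
  J1 runs 4 units, time = 16
  J2 runs 4 units, time = 20
  J3 runs 4 units, time = 24
  J2 runs 4 units, time = 28
  J3 runs 4 units, time = 32
  J2 runs 2 units, time = 34
  J3 runs 2 units, time = 36
Finish times: [16, 34, 36]
Average turnaround = 86/3 = 28.6667

28.6667


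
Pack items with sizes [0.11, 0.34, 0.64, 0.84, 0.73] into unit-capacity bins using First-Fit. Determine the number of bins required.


Place items sequentially using First-Fit:
  Item 0.11 -> new Bin 1
  Item 0.34 -> Bin 1 (now 0.45)
  Item 0.64 -> new Bin 2
  Item 0.84 -> new Bin 3
  Item 0.73 -> new Bin 4
Total bins used = 4

4


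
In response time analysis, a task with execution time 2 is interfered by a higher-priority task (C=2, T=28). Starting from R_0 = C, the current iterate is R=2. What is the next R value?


R_next = C + ceil(R_prev / T_hp) * C_hp
ceil(2 / 28) = ceil(0.0714) = 1
Interference = 1 * 2 = 2
R_next = 2 + 2 = 4

4


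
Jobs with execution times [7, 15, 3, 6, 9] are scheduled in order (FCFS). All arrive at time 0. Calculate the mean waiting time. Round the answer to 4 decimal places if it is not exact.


FCFS order (as given): [7, 15, 3, 6, 9]
Waiting times:
  Job 1: wait = 0
  Job 2: wait = 7
  Job 3: wait = 22
  Job 4: wait = 25
  Job 5: wait = 31
Sum of waiting times = 85
Average waiting time = 85/5 = 17.0

17.0


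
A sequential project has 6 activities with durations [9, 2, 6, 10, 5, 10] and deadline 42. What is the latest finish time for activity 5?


LF(activity 5) = deadline - sum of successor durations
Successors: activities 6 through 6 with durations [10]
Sum of successor durations = 10
LF = 42 - 10 = 32

32


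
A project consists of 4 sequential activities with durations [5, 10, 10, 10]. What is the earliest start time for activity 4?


Activity 4 starts after activities 1 through 3 complete.
Predecessor durations: [5, 10, 10]
ES = 5 + 10 + 10 = 25

25


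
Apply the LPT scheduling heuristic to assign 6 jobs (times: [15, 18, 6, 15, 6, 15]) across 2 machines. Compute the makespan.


Sort jobs in decreasing order (LPT): [18, 15, 15, 15, 6, 6]
Assign each job to the least loaded machine:
  Machine 1: jobs [18, 15, 6], load = 39
  Machine 2: jobs [15, 15, 6], load = 36
Makespan = max load = 39

39


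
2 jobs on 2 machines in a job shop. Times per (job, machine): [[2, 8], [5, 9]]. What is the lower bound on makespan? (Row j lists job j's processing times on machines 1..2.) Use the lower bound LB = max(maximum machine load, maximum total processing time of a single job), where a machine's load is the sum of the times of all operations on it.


Machine loads:
  Machine 1: 2 + 5 = 7
  Machine 2: 8 + 9 = 17
Max machine load = 17
Job totals:
  Job 1: 10
  Job 2: 14
Max job total = 14
Lower bound = max(17, 14) = 17

17


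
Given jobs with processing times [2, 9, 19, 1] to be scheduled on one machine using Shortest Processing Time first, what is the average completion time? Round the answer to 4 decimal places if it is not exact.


Sort jobs by processing time (SPT order): [1, 2, 9, 19]
Compute completion times sequentially:
  Job 1: processing = 1, completes at 1
  Job 2: processing = 2, completes at 3
  Job 3: processing = 9, completes at 12
  Job 4: processing = 19, completes at 31
Sum of completion times = 47
Average completion time = 47/4 = 11.75

11.75


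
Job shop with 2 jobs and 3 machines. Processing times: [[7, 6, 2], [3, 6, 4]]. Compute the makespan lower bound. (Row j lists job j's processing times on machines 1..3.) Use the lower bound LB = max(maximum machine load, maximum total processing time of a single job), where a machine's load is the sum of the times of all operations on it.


Machine loads:
  Machine 1: 7 + 3 = 10
  Machine 2: 6 + 6 = 12
  Machine 3: 2 + 4 = 6
Max machine load = 12
Job totals:
  Job 1: 15
  Job 2: 13
Max job total = 15
Lower bound = max(12, 15) = 15

15


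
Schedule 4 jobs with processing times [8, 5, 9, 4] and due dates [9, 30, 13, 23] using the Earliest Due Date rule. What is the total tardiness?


Sort by due date (EDD order): [(8, 9), (9, 13), (4, 23), (5, 30)]
Compute completion times and tardiness:
  Job 1: p=8, d=9, C=8, tardiness=max(0,8-9)=0
  Job 2: p=9, d=13, C=17, tardiness=max(0,17-13)=4
  Job 3: p=4, d=23, C=21, tardiness=max(0,21-23)=0
  Job 4: p=5, d=30, C=26, tardiness=max(0,26-30)=0
Total tardiness = 4

4


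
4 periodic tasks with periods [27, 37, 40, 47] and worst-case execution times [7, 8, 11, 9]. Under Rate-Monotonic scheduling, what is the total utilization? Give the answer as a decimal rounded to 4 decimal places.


Compute individual utilizations (exact fractions):
  Task 1: C/T = 7/27 (approx. 0.2593)
  Task 2: C/T = 8/37 (approx. 0.2162)
  Task 3: C/T = 11/40 (approx. 0.275)
  Task 4: C/T = 9/47 (approx. 0.1915)
Total utilization U = 7/27 + 8/37 + 11/40 + 9/47 = 1769123/1878120
Rounded to 4 decimal places: U = 0.9420
RM (Liu & Layland) bound for 4 tasks = 0.756828; compare with U = 1769123/1878120 (approx. 0.941965)
bound < U <= 1, so the RM sufficient condition is not met (inconclusive; an exact test such as response-time analysis is needed).

0.9420


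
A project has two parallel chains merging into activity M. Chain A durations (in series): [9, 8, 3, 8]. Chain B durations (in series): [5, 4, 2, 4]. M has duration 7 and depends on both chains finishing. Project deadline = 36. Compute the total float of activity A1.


Forward pass: ES(A1) = sum of predecessors on chain A = 0
EF = ES + duration = 0 + 9 = 9
Backward pass: LF(M) = deadline = 36; LS(M) = 36 - 7 = 29
LF(A1) = LS(M) - sum(successors on chain A) = 29 - 19 = 10
LS = LF - duration = 10 - 9 = 1
Total float = LS - ES = 1 - 0 = 1

1


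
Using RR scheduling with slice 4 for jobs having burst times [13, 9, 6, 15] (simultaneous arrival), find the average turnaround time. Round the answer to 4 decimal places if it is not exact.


Time quantum = 4
Execution trace:
  J1 runs 4 units, time = 4
  J2 runs 4 units, time = 8
  J3 runs 4 units, time = 12
  J4 runs 4 units, time = 16
  J1 runs 4 units, time = 20
  J2 runs 4 units, time = 24
  J3 runs 2 units, time = 26
  J4 runs 4 units, time = 30
  J1 runs 4 units, time = 34
  J2 runs 1 units, time = 35
  J4 runs 4 units, time = 39
  J1 runs 1 units, time = 40
  J4 runs 3 units, time = 43
Finish times: [40, 35, 26, 43]
Average turnaround = 144/4 = 36.0

36.0


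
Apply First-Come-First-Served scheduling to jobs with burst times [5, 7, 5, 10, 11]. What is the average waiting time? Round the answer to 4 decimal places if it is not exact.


FCFS order (as given): [5, 7, 5, 10, 11]
Waiting times:
  Job 1: wait = 0
  Job 2: wait = 5
  Job 3: wait = 12
  Job 4: wait = 17
  Job 5: wait = 27
Sum of waiting times = 61
Average waiting time = 61/5 = 12.2

12.2


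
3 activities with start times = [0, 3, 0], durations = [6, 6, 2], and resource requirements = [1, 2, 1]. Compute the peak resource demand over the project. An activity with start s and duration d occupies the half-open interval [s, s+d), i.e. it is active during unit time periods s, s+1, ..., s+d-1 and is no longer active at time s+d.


Each activity i is active on [start_i, start_i + duration_i).
Compute total resource usage per time slot:
  t=0: active resources = [1, 1], total = 2
  t=1: active resources = [1, 1], total = 2
  t=2: active resources = [1], total = 1
  t=3: active resources = [1, 2], total = 3
  t=4: active resources = [1, 2], total = 3
  t=5: active resources = [1, 2], total = 3
  t=6: active resources = [2], total = 2
  t=7: active resources = [2], total = 2
  t=8: active resources = [2], total = 2
Peak resource demand = 3

3


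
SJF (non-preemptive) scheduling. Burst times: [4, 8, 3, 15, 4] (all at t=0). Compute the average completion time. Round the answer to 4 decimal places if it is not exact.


SJF order (ascending): [3, 4, 4, 8, 15]
Completion times:
  Job 1: burst=3, C=3
  Job 2: burst=4, C=7
  Job 3: burst=4, C=11
  Job 4: burst=8, C=19
  Job 5: burst=15, C=34
Average completion = 74/5 = 14.8

14.8


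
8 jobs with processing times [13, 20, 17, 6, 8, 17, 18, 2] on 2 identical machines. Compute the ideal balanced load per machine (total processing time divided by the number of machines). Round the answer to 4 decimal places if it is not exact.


Total processing time = 13 + 20 + 17 + 6 + 8 + 17 + 18 + 2 = 101
Number of machines = 2
Ideal balanced load = 101 / 2 = 50.5

50.5


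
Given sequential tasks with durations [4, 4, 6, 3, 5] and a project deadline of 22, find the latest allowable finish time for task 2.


LF(activity 2) = deadline - sum of successor durations
Successors: activities 3 through 5 with durations [6, 3, 5]
Sum of successor durations = 14
LF = 22 - 14 = 8

8


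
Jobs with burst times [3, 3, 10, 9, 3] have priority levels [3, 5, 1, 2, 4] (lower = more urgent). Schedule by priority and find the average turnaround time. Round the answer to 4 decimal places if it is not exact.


Sort by priority (ascending = highest first):
Order: [(1, 10), (2, 9), (3, 3), (4, 3), (5, 3)]
Completion times:
  Priority 1, burst=10, C=10
  Priority 2, burst=9, C=19
  Priority 3, burst=3, C=22
  Priority 4, burst=3, C=25
  Priority 5, burst=3, C=28
Average turnaround = 104/5 = 20.8

20.8


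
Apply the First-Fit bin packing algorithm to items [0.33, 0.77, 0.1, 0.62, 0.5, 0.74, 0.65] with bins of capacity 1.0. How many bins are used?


Place items sequentially using First-Fit:
  Item 0.33 -> new Bin 1
  Item 0.77 -> new Bin 2
  Item 0.1 -> Bin 1 (now 0.43)
  Item 0.62 -> new Bin 3
  Item 0.5 -> Bin 1 (now 0.93)
  Item 0.74 -> new Bin 4
  Item 0.65 -> new Bin 5
Total bins used = 5

5


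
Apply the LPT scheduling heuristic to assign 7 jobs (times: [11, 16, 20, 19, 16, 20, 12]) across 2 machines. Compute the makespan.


Sort jobs in decreasing order (LPT): [20, 20, 19, 16, 16, 12, 11]
Assign each job to the least loaded machine:
  Machine 1: jobs [20, 19, 12, 11], load = 62
  Machine 2: jobs [20, 16, 16], load = 52
Makespan = max load = 62

62


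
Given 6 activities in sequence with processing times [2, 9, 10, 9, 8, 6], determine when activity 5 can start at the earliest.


Activity 5 starts after activities 1 through 4 complete.
Predecessor durations: [2, 9, 10, 9]
ES = 2 + 9 + 10 + 9 = 30

30


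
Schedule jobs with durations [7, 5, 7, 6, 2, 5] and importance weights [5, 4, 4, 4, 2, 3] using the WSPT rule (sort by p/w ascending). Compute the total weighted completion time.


Compute p/w ratios and sort ascending (WSPT): [(2, 2), (5, 4), (7, 5), (6, 4), (5, 3), (7, 4)]
Compute weighted completion times:
  Job (p=2,w=2): C=2, w*C=2*2=4
  Job (p=5,w=4): C=7, w*C=4*7=28
  Job (p=7,w=5): C=14, w*C=5*14=70
  Job (p=6,w=4): C=20, w*C=4*20=80
  Job (p=5,w=3): C=25, w*C=3*25=75
  Job (p=7,w=4): C=32, w*C=4*32=128
Total weighted completion time = 385

385


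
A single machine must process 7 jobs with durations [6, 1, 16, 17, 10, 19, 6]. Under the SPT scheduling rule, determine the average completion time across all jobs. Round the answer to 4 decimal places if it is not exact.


Sort jobs by processing time (SPT order): [1, 6, 6, 10, 16, 17, 19]
Compute completion times sequentially:
  Job 1: processing = 1, completes at 1
  Job 2: processing = 6, completes at 7
  Job 3: processing = 6, completes at 13
  Job 4: processing = 10, completes at 23
  Job 5: processing = 16, completes at 39
  Job 6: processing = 17, completes at 56
  Job 7: processing = 19, completes at 75
Sum of completion times = 214
Average completion time = 214/7 = 30.5714

30.5714


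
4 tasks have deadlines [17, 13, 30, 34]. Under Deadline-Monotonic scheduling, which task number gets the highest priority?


Sort tasks by relative deadline (ascending):
  Task 2: deadline = 13
  Task 1: deadline = 17
  Task 3: deadline = 30
  Task 4: deadline = 34
Priority order (highest first): [2, 1, 3, 4]
Highest priority task = 2

2


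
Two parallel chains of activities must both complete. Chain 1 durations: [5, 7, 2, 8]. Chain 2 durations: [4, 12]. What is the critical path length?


Path A total = 5 + 7 + 2 + 8 = 22
Path B total = 4 + 12 = 16
Critical path = longest path = max(22, 16) = 22

22


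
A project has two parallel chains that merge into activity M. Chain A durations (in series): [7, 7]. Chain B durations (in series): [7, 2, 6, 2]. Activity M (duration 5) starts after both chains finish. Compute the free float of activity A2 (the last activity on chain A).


ES(A2) = sum of predecessors on chain A = 7
EF(A2) = ES + duration = 7 + 7 = 14
Successor of A2 is M. ES(M) = max(sum(A), sum(B)) = max(14, 17) = 17
Free float = ES(successor) - EF(current) = 17 - 14 = 3

3


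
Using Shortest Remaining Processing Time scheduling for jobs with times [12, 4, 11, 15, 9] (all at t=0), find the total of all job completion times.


Since all jobs arrive at t=0, SRPT equals SPT ordering.
SPT order: [4, 9, 11, 12, 15]
Completion times:
  Job 1: p=4, C=4
  Job 2: p=9, C=13
  Job 3: p=11, C=24
  Job 4: p=12, C=36
  Job 5: p=15, C=51
Total completion time = 4 + 13 + 24 + 36 + 51 = 128

128


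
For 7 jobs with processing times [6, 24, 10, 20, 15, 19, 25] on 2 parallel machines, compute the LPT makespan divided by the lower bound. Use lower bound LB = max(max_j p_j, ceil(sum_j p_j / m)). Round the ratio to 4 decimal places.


LPT order: [25, 24, 20, 19, 15, 10, 6]
Machine loads after assignment: [59, 60]
LPT makespan = 60
Lower bound = max(max_job, ceil(total/2)) = max(25, 60) = 60
Ratio = 60 / 60 = 1.0

1.0


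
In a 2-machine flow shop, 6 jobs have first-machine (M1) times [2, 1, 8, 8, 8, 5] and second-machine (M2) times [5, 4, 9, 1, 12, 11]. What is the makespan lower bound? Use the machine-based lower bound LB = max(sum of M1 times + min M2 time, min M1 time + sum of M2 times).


LB1 = sum(M1 times) + min(M2 times) = 32 + 1 = 33
LB2 = min(M1 times) + sum(M2 times) = 1 + 42 = 43
Lower bound = max(LB1, LB2) = max(33, 43) = 43

43


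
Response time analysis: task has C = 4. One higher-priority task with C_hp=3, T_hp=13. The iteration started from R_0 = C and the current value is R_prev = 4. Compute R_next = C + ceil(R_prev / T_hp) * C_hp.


R_next = C + ceil(R_prev / T_hp) * C_hp
ceil(4 / 13) = ceil(0.3077) = 1
Interference = 1 * 3 = 3
R_next = 4 + 3 = 7

7


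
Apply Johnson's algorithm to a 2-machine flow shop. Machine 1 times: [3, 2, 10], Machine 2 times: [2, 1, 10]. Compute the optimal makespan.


Apply Johnson's rule:
  Group 1 (a <= b): [(3, 10, 10)]
  Group 2 (a > b): [(1, 3, 2), (2, 2, 1)]
Optimal job order: [3, 1, 2]
Schedule:
  Job 3: M1 done at 10, M2 done at 20
  Job 1: M1 done at 13, M2 done at 22
  Job 2: M1 done at 15, M2 done at 23
Makespan = 23

23


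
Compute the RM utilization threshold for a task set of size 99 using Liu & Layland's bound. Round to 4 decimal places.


Compute 2^(1/99) = 1.0070260544
Subtract 1: 1.0070260544 - 1 = 0.0070260544
Multiply by n: 99 * 0.0070260544 = 0.6955793856
Round to 4 dp: 0.6956

0.6956


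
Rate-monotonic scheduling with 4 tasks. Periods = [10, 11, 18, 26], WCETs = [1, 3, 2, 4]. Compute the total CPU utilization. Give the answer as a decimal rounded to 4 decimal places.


Compute individual utilizations (exact fractions):
  Task 1: C/T = 1/10 (approx. 0.1)
  Task 2: C/T = 3/11 (approx. 0.2727)
  Task 3: C/T = 2/18 = 1/9 (approx. 0.1111)
  Task 4: C/T = 4/26 = 2/13 (approx. 0.1538)
Total utilization U = 1/10 + 3/11 + 1/9 + 2/13 = 8207/12870
Rounded to 4 decimal places: U = 0.6377
RM (Liu & Layland) bound for 4 tasks = 0.756828; compare with U = 8207/12870 (approx. 0.637685)
U <= bound, so schedulable by RM sufficient condition.

0.6377


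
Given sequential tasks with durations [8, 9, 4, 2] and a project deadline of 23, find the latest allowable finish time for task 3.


LF(activity 3) = deadline - sum of successor durations
Successors: activities 4 through 4 with durations [2]
Sum of successor durations = 2
LF = 23 - 2 = 21

21


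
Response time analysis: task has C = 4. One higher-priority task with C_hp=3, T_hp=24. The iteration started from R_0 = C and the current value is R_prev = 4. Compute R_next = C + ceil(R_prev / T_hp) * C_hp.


R_next = C + ceil(R_prev / T_hp) * C_hp
ceil(4 / 24) = ceil(0.1667) = 1
Interference = 1 * 3 = 3
R_next = 4 + 3 = 7

7


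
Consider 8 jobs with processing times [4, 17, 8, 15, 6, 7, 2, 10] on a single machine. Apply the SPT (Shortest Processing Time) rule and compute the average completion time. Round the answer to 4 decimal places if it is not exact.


Sort jobs by processing time (SPT order): [2, 4, 6, 7, 8, 10, 15, 17]
Compute completion times sequentially:
  Job 1: processing = 2, completes at 2
  Job 2: processing = 4, completes at 6
  Job 3: processing = 6, completes at 12
  Job 4: processing = 7, completes at 19
  Job 5: processing = 8, completes at 27
  Job 6: processing = 10, completes at 37
  Job 7: processing = 15, completes at 52
  Job 8: processing = 17, completes at 69
Sum of completion times = 224
Average completion time = 224/8 = 28.0

28.0


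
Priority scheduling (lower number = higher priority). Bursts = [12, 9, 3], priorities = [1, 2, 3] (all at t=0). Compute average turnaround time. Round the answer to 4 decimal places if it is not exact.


Sort by priority (ascending = highest first):
Order: [(1, 12), (2, 9), (3, 3)]
Completion times:
  Priority 1, burst=12, C=12
  Priority 2, burst=9, C=21
  Priority 3, burst=3, C=24
Average turnaround = 57/3 = 19.0

19.0


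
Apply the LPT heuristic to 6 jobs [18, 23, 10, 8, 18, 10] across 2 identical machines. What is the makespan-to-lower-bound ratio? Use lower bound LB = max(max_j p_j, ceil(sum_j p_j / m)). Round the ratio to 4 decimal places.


LPT order: [23, 18, 18, 10, 10, 8]
Machine loads after assignment: [43, 44]
LPT makespan = 44
Lower bound = max(max_job, ceil(total/2)) = max(23, 44) = 44
Ratio = 44 / 44 = 1.0

1.0


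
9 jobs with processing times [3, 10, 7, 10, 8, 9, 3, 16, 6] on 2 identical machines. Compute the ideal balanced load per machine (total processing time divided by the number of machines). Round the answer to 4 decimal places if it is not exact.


Total processing time = 3 + 10 + 7 + 10 + 8 + 9 + 3 + 16 + 6 = 72
Number of machines = 2
Ideal balanced load = 72 / 2 = 36.0

36.0


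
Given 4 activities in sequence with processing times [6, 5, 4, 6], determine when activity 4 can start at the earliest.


Activity 4 starts after activities 1 through 3 complete.
Predecessor durations: [6, 5, 4]
ES = 6 + 5 + 4 = 15

15


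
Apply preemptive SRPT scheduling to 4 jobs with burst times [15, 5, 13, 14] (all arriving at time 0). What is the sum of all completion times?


Since all jobs arrive at t=0, SRPT equals SPT ordering.
SPT order: [5, 13, 14, 15]
Completion times:
  Job 1: p=5, C=5
  Job 2: p=13, C=18
  Job 3: p=14, C=32
  Job 4: p=15, C=47
Total completion time = 5 + 18 + 32 + 47 = 102

102


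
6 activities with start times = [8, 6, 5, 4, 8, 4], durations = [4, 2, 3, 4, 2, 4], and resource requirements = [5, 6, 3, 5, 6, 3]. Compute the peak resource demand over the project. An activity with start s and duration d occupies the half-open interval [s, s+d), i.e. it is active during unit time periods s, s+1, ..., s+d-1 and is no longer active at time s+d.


Each activity i is active on [start_i, start_i + duration_i).
Compute total resource usage per time slot:
  t=0: active resources = [], total = 0
  t=1: active resources = [], total = 0
  t=2: active resources = [], total = 0
  t=3: active resources = [], total = 0
  t=4: active resources = [5, 3], total = 8
  t=5: active resources = [3, 5, 3], total = 11
  t=6: active resources = [6, 3, 5, 3], total = 17
  t=7: active resources = [6, 3, 5, 3], total = 17
  t=8: active resources = [5, 6], total = 11
  t=9: active resources = [5, 6], total = 11
  t=10: active resources = [5], total = 5
  t=11: active resources = [5], total = 5
Peak resource demand = 17

17


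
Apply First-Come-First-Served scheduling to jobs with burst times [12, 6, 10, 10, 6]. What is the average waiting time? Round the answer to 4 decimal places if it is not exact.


FCFS order (as given): [12, 6, 10, 10, 6]
Waiting times:
  Job 1: wait = 0
  Job 2: wait = 12
  Job 3: wait = 18
  Job 4: wait = 28
  Job 5: wait = 38
Sum of waiting times = 96
Average waiting time = 96/5 = 19.2

19.2


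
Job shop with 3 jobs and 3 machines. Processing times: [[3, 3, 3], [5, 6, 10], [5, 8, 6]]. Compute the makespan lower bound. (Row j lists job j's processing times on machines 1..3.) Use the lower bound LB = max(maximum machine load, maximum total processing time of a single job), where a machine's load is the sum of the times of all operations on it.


Machine loads:
  Machine 1: 3 + 5 + 5 = 13
  Machine 2: 3 + 6 + 8 = 17
  Machine 3: 3 + 10 + 6 = 19
Max machine load = 19
Job totals:
  Job 1: 9
  Job 2: 21
  Job 3: 19
Max job total = 21
Lower bound = max(19, 21) = 21

21


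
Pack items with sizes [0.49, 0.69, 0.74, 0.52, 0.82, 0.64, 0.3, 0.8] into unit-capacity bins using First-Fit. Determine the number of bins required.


Place items sequentially using First-Fit:
  Item 0.49 -> new Bin 1
  Item 0.69 -> new Bin 2
  Item 0.74 -> new Bin 3
  Item 0.52 -> new Bin 4
  Item 0.82 -> new Bin 5
  Item 0.64 -> new Bin 6
  Item 0.3 -> Bin 1 (now 0.79)
  Item 0.8 -> new Bin 7
Total bins used = 7

7


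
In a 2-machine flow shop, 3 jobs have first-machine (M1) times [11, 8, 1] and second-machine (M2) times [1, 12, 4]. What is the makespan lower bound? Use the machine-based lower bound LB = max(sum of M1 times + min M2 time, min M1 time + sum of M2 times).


LB1 = sum(M1 times) + min(M2 times) = 20 + 1 = 21
LB2 = min(M1 times) + sum(M2 times) = 1 + 17 = 18
Lower bound = max(LB1, LB2) = max(21, 18) = 21

21


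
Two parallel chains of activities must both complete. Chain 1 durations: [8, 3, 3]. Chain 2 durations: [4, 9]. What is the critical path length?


Path A total = 8 + 3 + 3 = 14
Path B total = 4 + 9 = 13
Critical path = longest path = max(14, 13) = 14

14


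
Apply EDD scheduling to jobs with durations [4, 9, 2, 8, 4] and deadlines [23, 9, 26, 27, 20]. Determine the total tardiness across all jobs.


Sort by due date (EDD order): [(9, 9), (4, 20), (4, 23), (2, 26), (8, 27)]
Compute completion times and tardiness:
  Job 1: p=9, d=9, C=9, tardiness=max(0,9-9)=0
  Job 2: p=4, d=20, C=13, tardiness=max(0,13-20)=0
  Job 3: p=4, d=23, C=17, tardiness=max(0,17-23)=0
  Job 4: p=2, d=26, C=19, tardiness=max(0,19-26)=0
  Job 5: p=8, d=27, C=27, tardiness=max(0,27-27)=0
Total tardiness = 0

0


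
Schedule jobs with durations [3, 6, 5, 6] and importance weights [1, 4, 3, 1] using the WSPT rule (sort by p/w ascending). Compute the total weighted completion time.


Compute p/w ratios and sort ascending (WSPT): [(6, 4), (5, 3), (3, 1), (6, 1)]
Compute weighted completion times:
  Job (p=6,w=4): C=6, w*C=4*6=24
  Job (p=5,w=3): C=11, w*C=3*11=33
  Job (p=3,w=1): C=14, w*C=1*14=14
  Job (p=6,w=1): C=20, w*C=1*20=20
Total weighted completion time = 91

91
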